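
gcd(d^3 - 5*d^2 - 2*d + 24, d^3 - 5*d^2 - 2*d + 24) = d^3 - 5*d^2 - 2*d + 24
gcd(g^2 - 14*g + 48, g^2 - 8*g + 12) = g - 6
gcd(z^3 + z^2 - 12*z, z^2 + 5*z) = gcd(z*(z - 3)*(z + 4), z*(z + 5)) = z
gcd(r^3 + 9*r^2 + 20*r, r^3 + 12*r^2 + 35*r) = r^2 + 5*r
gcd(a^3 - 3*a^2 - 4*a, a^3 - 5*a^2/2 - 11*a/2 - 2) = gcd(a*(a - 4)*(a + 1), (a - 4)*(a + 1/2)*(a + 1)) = a^2 - 3*a - 4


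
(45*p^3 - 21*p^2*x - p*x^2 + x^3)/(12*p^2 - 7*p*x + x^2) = (-15*p^2 + 2*p*x + x^2)/(-4*p + x)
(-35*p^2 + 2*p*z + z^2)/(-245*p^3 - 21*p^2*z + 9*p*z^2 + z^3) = 1/(7*p + z)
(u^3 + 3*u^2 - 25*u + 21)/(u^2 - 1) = (u^2 + 4*u - 21)/(u + 1)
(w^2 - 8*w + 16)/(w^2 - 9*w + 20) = (w - 4)/(w - 5)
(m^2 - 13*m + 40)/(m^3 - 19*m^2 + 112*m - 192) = (m - 5)/(m^2 - 11*m + 24)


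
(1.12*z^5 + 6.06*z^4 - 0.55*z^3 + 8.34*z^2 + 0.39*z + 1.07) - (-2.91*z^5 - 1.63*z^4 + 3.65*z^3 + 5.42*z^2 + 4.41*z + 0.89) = 4.03*z^5 + 7.69*z^4 - 4.2*z^3 + 2.92*z^2 - 4.02*z + 0.18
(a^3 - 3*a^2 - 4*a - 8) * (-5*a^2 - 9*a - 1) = -5*a^5 + 6*a^4 + 46*a^3 + 79*a^2 + 76*a + 8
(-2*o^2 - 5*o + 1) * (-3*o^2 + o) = 6*o^4 + 13*o^3 - 8*o^2 + o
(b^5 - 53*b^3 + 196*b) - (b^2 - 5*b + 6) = b^5 - 53*b^3 - b^2 + 201*b - 6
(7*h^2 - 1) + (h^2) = 8*h^2 - 1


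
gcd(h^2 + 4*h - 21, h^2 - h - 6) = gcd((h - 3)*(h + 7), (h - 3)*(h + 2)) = h - 3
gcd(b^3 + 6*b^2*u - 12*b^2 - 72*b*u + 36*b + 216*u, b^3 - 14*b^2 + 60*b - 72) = b^2 - 12*b + 36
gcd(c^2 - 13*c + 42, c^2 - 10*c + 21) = c - 7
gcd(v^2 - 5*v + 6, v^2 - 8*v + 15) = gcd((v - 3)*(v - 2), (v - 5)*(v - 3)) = v - 3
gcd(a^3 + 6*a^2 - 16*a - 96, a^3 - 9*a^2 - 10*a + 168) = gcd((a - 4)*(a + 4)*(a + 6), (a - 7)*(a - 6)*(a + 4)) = a + 4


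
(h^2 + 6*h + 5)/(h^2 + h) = (h + 5)/h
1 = 1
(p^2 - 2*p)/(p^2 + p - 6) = p/(p + 3)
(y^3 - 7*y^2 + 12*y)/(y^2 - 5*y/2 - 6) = 2*y*(y - 3)/(2*y + 3)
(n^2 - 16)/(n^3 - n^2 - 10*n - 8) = (n + 4)/(n^2 + 3*n + 2)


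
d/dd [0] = 0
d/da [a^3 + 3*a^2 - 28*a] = 3*a^2 + 6*a - 28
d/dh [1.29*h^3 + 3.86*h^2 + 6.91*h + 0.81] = 3.87*h^2 + 7.72*h + 6.91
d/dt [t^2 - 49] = 2*t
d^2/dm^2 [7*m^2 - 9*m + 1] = 14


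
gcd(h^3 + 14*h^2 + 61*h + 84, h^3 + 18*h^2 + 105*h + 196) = h^2 + 11*h + 28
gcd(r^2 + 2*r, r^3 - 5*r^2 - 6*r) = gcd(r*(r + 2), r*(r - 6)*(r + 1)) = r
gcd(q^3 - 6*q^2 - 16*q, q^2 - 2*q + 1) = 1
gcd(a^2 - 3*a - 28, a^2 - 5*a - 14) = a - 7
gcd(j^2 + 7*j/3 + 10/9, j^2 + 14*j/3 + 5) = j + 5/3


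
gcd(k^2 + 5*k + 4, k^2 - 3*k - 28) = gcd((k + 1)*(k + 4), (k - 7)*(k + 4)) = k + 4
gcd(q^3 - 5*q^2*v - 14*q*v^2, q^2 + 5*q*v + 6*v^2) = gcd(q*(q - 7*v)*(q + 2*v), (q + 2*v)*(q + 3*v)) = q + 2*v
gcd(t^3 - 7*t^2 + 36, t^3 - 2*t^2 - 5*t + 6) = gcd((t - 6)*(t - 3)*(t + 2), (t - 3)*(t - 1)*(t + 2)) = t^2 - t - 6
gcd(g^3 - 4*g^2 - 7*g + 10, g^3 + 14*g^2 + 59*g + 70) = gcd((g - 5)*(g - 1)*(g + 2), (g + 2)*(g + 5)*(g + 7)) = g + 2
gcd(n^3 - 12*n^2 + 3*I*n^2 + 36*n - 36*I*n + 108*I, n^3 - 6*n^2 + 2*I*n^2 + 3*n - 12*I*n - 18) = n^2 + n*(-6 + 3*I) - 18*I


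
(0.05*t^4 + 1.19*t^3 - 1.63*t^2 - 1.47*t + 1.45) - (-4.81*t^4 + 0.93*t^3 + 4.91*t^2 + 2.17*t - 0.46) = 4.86*t^4 + 0.26*t^3 - 6.54*t^2 - 3.64*t + 1.91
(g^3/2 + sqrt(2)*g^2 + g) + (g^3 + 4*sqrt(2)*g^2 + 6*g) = 3*g^3/2 + 5*sqrt(2)*g^2 + 7*g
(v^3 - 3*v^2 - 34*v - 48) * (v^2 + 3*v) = v^5 - 43*v^3 - 150*v^2 - 144*v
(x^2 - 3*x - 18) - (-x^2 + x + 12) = 2*x^2 - 4*x - 30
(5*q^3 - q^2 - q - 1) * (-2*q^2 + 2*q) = -10*q^5 + 12*q^4 - 2*q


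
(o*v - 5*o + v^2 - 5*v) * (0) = 0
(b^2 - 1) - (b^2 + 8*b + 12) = -8*b - 13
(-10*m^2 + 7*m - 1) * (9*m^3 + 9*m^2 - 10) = -90*m^5 - 27*m^4 + 54*m^3 + 91*m^2 - 70*m + 10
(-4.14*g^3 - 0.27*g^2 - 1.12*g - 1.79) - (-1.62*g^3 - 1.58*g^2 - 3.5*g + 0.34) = -2.52*g^3 + 1.31*g^2 + 2.38*g - 2.13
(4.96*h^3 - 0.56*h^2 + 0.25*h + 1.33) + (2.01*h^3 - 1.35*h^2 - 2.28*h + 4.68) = 6.97*h^3 - 1.91*h^2 - 2.03*h + 6.01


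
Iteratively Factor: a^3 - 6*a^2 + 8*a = (a)*(a^2 - 6*a + 8) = a*(a - 4)*(a - 2)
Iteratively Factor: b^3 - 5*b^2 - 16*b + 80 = (b - 5)*(b^2 - 16) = (b - 5)*(b + 4)*(b - 4)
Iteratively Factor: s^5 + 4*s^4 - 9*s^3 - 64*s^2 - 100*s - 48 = (s + 1)*(s^4 + 3*s^3 - 12*s^2 - 52*s - 48) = (s + 1)*(s + 2)*(s^3 + s^2 - 14*s - 24) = (s + 1)*(s + 2)^2*(s^2 - s - 12) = (s - 4)*(s + 1)*(s + 2)^2*(s + 3)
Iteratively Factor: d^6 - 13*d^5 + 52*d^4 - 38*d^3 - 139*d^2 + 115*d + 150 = (d - 3)*(d^5 - 10*d^4 + 22*d^3 + 28*d^2 - 55*d - 50) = (d - 3)*(d + 1)*(d^4 - 11*d^3 + 33*d^2 - 5*d - 50) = (d - 3)*(d - 2)*(d + 1)*(d^3 - 9*d^2 + 15*d + 25) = (d - 5)*(d - 3)*(d - 2)*(d + 1)*(d^2 - 4*d - 5) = (d - 5)^2*(d - 3)*(d - 2)*(d + 1)*(d + 1)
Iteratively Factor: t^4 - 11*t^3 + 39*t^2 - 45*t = (t - 3)*(t^3 - 8*t^2 + 15*t) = t*(t - 3)*(t^2 - 8*t + 15) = t*(t - 5)*(t - 3)*(t - 3)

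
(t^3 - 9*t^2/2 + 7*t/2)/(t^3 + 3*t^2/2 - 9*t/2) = (2*t^2 - 9*t + 7)/(2*t^2 + 3*t - 9)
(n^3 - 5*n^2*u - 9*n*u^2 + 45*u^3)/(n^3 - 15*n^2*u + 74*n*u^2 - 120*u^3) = (n^2 - 9*u^2)/(n^2 - 10*n*u + 24*u^2)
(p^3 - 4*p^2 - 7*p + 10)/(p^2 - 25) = (p^2 + p - 2)/(p + 5)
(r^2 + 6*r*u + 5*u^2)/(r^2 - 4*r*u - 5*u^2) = (r + 5*u)/(r - 5*u)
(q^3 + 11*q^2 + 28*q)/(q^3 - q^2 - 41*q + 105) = q*(q + 4)/(q^2 - 8*q + 15)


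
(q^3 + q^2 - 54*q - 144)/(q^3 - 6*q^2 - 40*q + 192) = (q + 3)/(q - 4)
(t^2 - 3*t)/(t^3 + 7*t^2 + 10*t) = (t - 3)/(t^2 + 7*t + 10)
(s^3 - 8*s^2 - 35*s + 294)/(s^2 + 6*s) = s - 14 + 49/s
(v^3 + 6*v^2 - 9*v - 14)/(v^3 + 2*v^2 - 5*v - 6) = (v + 7)/(v + 3)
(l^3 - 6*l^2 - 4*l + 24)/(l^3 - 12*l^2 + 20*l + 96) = (l - 2)/(l - 8)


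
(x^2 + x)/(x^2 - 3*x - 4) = x/(x - 4)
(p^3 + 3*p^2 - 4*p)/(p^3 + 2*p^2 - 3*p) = (p + 4)/(p + 3)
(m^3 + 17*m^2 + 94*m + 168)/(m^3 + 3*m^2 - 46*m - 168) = (m + 7)/(m - 7)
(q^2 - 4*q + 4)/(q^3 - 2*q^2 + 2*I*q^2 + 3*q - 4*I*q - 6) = (q - 2)/(q^2 + 2*I*q + 3)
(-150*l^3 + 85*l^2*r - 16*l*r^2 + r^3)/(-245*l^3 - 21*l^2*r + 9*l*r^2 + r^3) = (30*l^2 - 11*l*r + r^2)/(49*l^2 + 14*l*r + r^2)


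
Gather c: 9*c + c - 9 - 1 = 10*c - 10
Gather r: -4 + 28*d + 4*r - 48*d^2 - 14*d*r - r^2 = -48*d^2 + 28*d - r^2 + r*(4 - 14*d) - 4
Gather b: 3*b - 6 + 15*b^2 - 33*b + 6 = 15*b^2 - 30*b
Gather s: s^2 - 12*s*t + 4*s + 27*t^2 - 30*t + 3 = s^2 + s*(4 - 12*t) + 27*t^2 - 30*t + 3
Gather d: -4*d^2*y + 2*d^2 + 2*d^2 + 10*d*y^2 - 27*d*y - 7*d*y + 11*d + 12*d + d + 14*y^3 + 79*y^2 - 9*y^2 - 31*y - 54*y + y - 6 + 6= d^2*(4 - 4*y) + d*(10*y^2 - 34*y + 24) + 14*y^3 + 70*y^2 - 84*y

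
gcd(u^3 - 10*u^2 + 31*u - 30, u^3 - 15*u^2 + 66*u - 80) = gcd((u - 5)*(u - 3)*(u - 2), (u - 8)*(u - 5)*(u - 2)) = u^2 - 7*u + 10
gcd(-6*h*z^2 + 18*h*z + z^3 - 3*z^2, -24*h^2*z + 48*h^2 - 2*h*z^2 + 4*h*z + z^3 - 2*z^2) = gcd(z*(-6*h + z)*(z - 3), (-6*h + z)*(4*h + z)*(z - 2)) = -6*h + z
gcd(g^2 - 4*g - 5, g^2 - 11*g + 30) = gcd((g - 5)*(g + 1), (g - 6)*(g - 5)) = g - 5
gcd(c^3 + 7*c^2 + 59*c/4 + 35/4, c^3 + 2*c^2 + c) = c + 1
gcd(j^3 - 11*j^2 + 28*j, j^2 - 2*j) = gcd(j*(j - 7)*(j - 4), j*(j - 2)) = j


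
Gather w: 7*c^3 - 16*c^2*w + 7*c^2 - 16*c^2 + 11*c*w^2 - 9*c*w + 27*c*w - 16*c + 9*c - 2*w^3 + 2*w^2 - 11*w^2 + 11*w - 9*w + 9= 7*c^3 - 9*c^2 - 7*c - 2*w^3 + w^2*(11*c - 9) + w*(-16*c^2 + 18*c + 2) + 9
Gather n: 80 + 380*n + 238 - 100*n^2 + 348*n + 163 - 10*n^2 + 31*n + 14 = -110*n^2 + 759*n + 495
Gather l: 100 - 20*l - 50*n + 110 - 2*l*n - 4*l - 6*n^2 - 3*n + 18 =l*(-2*n - 24) - 6*n^2 - 53*n + 228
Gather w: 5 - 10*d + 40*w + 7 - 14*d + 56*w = -24*d + 96*w + 12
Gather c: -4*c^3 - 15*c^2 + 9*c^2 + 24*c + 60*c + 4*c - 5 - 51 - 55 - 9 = -4*c^3 - 6*c^2 + 88*c - 120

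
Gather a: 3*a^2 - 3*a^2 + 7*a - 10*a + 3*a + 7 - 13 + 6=0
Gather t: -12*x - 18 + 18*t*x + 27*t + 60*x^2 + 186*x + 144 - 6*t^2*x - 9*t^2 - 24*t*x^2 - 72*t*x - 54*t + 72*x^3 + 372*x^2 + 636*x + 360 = t^2*(-6*x - 9) + t*(-24*x^2 - 54*x - 27) + 72*x^3 + 432*x^2 + 810*x + 486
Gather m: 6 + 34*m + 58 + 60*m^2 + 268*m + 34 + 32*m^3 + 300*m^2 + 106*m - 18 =32*m^3 + 360*m^2 + 408*m + 80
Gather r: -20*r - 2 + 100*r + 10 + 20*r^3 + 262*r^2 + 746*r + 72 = 20*r^3 + 262*r^2 + 826*r + 80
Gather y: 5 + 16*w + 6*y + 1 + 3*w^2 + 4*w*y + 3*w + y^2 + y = 3*w^2 + 19*w + y^2 + y*(4*w + 7) + 6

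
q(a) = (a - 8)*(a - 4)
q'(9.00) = 6.00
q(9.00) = 5.00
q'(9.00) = 6.00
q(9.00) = 5.00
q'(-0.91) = -13.82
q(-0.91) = 43.75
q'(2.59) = -6.82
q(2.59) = 7.63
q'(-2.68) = -17.36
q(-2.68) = 71.34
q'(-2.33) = -16.66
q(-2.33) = 65.39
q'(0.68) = -10.64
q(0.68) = 24.30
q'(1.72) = -8.56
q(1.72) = 14.32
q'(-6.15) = -24.30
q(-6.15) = 143.62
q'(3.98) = -4.04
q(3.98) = 0.08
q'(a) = 2*a - 12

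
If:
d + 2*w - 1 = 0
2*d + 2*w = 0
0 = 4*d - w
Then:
No Solution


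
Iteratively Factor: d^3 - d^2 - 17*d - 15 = (d + 3)*(d^2 - 4*d - 5) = (d - 5)*(d + 3)*(d + 1)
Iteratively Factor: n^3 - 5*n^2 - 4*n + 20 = (n + 2)*(n^2 - 7*n + 10) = (n - 5)*(n + 2)*(n - 2)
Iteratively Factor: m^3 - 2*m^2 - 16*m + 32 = (m - 4)*(m^2 + 2*m - 8) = (m - 4)*(m + 4)*(m - 2)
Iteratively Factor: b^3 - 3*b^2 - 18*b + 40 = (b - 5)*(b^2 + 2*b - 8) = (b - 5)*(b + 4)*(b - 2)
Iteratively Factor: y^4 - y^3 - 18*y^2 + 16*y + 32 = (y + 4)*(y^3 - 5*y^2 + 2*y + 8) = (y - 4)*(y + 4)*(y^2 - y - 2) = (y - 4)*(y + 1)*(y + 4)*(y - 2)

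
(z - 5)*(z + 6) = z^2 + z - 30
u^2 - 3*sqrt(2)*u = u*(u - 3*sqrt(2))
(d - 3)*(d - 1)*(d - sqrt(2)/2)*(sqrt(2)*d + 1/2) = sqrt(2)*d^4 - 4*sqrt(2)*d^3 - d^3/2 + 2*d^2 + 11*sqrt(2)*d^2/4 - 3*d/2 + sqrt(2)*d - 3*sqrt(2)/4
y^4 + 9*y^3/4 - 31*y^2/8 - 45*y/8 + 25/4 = (y - 5/4)*(y - 1)*(y + 2)*(y + 5/2)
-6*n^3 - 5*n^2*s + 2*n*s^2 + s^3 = (-2*n + s)*(n + s)*(3*n + s)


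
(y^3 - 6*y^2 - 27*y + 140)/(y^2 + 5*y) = y - 11 + 28/y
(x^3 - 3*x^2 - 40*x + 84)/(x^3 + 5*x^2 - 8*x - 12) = (x - 7)/(x + 1)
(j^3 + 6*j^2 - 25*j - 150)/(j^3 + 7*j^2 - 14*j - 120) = (j - 5)/(j - 4)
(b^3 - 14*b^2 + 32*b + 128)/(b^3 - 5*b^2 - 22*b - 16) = (b - 8)/(b + 1)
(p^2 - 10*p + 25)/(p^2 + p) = (p^2 - 10*p + 25)/(p*(p + 1))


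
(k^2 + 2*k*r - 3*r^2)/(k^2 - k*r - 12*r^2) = (-k + r)/(-k + 4*r)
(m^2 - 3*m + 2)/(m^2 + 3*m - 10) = (m - 1)/(m + 5)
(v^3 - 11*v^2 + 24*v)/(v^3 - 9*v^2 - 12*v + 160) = v*(v - 3)/(v^2 - v - 20)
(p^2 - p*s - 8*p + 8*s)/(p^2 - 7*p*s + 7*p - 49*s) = (p^2 - p*s - 8*p + 8*s)/(p^2 - 7*p*s + 7*p - 49*s)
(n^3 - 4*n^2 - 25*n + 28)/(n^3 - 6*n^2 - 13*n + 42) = (n^2 + 3*n - 4)/(n^2 + n - 6)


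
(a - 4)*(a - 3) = a^2 - 7*a + 12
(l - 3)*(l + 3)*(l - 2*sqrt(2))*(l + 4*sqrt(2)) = l^4 + 2*sqrt(2)*l^3 - 25*l^2 - 18*sqrt(2)*l + 144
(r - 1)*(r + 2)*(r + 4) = r^3 + 5*r^2 + 2*r - 8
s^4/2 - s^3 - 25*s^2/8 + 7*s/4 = s*(s/2 + 1)*(s - 7/2)*(s - 1/2)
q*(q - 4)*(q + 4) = q^3 - 16*q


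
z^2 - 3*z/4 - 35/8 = (z - 5/2)*(z + 7/4)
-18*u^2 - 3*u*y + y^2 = (-6*u + y)*(3*u + y)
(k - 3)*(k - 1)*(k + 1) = k^3 - 3*k^2 - k + 3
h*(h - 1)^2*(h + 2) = h^4 - 3*h^2 + 2*h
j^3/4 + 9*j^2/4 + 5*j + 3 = (j/4 + 1/4)*(j + 2)*(j + 6)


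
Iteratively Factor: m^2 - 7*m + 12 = (m - 3)*(m - 4)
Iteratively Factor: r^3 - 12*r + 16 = (r + 4)*(r^2 - 4*r + 4) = (r - 2)*(r + 4)*(r - 2)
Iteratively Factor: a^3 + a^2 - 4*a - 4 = (a - 2)*(a^2 + 3*a + 2) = (a - 2)*(a + 2)*(a + 1)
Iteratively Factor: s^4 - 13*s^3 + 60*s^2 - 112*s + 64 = (s - 4)*(s^3 - 9*s^2 + 24*s - 16) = (s - 4)^2*(s^2 - 5*s + 4) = (s - 4)^2*(s - 1)*(s - 4)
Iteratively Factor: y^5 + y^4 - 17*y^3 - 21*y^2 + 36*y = (y)*(y^4 + y^3 - 17*y^2 - 21*y + 36) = y*(y + 3)*(y^3 - 2*y^2 - 11*y + 12) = y*(y - 1)*(y + 3)*(y^2 - y - 12) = y*(y - 4)*(y - 1)*(y + 3)*(y + 3)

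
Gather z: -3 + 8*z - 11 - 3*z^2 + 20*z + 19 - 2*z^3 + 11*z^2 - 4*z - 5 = -2*z^3 + 8*z^2 + 24*z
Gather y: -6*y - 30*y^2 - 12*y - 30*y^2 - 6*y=-60*y^2 - 24*y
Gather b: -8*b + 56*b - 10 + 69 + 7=48*b + 66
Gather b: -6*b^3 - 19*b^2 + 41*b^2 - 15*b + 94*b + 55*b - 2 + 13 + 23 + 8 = -6*b^3 + 22*b^2 + 134*b + 42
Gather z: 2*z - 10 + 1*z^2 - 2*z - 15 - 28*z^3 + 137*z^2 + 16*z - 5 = -28*z^3 + 138*z^2 + 16*z - 30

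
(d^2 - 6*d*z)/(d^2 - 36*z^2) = d/(d + 6*z)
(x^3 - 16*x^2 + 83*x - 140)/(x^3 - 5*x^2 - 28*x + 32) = (x^3 - 16*x^2 + 83*x - 140)/(x^3 - 5*x^2 - 28*x + 32)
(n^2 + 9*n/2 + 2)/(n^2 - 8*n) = (n^2 + 9*n/2 + 2)/(n*(n - 8))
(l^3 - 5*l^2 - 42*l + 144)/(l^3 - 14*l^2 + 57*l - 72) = (l + 6)/(l - 3)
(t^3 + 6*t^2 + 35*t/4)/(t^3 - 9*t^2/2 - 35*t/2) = (t + 7/2)/(t - 7)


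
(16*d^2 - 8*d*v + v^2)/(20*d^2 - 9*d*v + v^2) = (-4*d + v)/(-5*d + v)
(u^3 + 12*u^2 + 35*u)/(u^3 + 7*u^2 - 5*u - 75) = u*(u + 7)/(u^2 + 2*u - 15)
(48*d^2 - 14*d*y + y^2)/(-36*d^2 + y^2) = (-8*d + y)/(6*d + y)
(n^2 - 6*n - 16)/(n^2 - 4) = (n - 8)/(n - 2)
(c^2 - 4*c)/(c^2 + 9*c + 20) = c*(c - 4)/(c^2 + 9*c + 20)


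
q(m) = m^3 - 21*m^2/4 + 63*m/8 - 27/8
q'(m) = 3*m^2 - 21*m/2 + 63/8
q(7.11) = 146.64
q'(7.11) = 84.88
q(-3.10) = -108.03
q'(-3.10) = 69.26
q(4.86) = 25.69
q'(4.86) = 27.70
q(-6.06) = -466.44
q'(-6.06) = 181.68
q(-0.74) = -12.48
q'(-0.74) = 17.29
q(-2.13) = -53.63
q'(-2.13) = 43.85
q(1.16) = 0.26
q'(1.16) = -0.27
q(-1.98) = -47.31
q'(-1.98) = 40.43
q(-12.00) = -2581.88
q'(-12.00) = 565.88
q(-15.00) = -4677.75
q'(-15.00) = 840.38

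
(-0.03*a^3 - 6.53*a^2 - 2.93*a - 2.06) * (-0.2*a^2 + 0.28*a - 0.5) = 0.006*a^5 + 1.2976*a^4 - 1.2274*a^3 + 2.8566*a^2 + 0.8882*a + 1.03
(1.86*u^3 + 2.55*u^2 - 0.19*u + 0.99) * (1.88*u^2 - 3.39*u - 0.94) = 3.4968*u^5 - 1.5114*u^4 - 10.7501*u^3 + 0.1083*u^2 - 3.1775*u - 0.9306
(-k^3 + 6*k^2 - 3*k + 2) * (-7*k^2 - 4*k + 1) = 7*k^5 - 38*k^4 - 4*k^3 + 4*k^2 - 11*k + 2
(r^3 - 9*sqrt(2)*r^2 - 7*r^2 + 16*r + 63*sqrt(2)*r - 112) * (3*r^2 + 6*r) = 3*r^5 - 27*sqrt(2)*r^4 - 15*r^4 + 6*r^3 + 135*sqrt(2)*r^3 - 240*r^2 + 378*sqrt(2)*r^2 - 672*r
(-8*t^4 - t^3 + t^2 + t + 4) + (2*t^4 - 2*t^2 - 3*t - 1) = -6*t^4 - t^3 - t^2 - 2*t + 3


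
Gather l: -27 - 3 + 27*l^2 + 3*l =27*l^2 + 3*l - 30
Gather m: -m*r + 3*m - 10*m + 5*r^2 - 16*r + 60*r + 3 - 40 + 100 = m*(-r - 7) + 5*r^2 + 44*r + 63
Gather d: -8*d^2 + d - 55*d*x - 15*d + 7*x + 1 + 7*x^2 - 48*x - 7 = -8*d^2 + d*(-55*x - 14) + 7*x^2 - 41*x - 6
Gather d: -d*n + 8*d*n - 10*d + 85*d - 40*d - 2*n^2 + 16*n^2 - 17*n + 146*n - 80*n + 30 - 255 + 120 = d*(7*n + 35) + 14*n^2 + 49*n - 105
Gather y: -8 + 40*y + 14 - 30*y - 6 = 10*y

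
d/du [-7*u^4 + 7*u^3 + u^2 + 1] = u*(-28*u^2 + 21*u + 2)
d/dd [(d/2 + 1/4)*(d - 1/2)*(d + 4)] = 3*d^2/2 + 4*d - 1/8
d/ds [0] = 0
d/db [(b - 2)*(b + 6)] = 2*b + 4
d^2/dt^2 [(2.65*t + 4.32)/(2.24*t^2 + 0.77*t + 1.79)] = ((2.65*t + 4.32)*(4.48*t + 0.77)*(8.96*t + 1.54) - (35.616*t + 23.4346)*(2.24*t^2 + 0.77*t + 1.79))/(2.24*t^2 + 0.77*t + 1.79)^3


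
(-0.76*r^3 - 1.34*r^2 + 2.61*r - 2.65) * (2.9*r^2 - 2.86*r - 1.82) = -2.204*r^5 - 1.7124*r^4 + 12.7846*r^3 - 12.7108*r^2 + 2.8288*r + 4.823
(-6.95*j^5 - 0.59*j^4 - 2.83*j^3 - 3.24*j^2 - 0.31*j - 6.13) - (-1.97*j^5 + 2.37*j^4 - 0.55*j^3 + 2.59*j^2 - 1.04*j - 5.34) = -4.98*j^5 - 2.96*j^4 - 2.28*j^3 - 5.83*j^2 + 0.73*j - 0.79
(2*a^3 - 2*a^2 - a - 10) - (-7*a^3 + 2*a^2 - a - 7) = 9*a^3 - 4*a^2 - 3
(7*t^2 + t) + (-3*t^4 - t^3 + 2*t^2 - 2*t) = -3*t^4 - t^3 + 9*t^2 - t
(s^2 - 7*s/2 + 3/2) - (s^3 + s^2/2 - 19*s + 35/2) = -s^3 + s^2/2 + 31*s/2 - 16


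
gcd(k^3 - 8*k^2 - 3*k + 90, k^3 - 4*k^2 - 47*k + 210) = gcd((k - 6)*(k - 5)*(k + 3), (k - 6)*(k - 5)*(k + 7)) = k^2 - 11*k + 30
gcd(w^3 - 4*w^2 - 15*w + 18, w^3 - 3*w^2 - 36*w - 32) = 1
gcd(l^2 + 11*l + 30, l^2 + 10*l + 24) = l + 6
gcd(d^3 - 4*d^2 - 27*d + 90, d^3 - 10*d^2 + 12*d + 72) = d - 6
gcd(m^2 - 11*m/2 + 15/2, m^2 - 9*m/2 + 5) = m - 5/2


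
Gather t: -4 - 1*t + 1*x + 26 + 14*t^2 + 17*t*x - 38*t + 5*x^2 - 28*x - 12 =14*t^2 + t*(17*x - 39) + 5*x^2 - 27*x + 10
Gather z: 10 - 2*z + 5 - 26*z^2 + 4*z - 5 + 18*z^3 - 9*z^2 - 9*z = 18*z^3 - 35*z^2 - 7*z + 10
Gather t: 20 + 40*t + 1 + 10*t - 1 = 50*t + 20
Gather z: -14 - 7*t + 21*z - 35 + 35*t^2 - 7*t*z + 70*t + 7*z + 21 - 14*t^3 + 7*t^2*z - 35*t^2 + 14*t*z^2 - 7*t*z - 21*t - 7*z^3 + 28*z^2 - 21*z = -14*t^3 + 42*t - 7*z^3 + z^2*(14*t + 28) + z*(7*t^2 - 14*t + 7) - 28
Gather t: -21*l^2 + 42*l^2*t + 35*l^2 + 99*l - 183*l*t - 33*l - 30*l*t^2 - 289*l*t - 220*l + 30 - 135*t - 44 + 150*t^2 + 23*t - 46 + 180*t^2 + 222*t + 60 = 14*l^2 - 154*l + t^2*(330 - 30*l) + t*(42*l^2 - 472*l + 110)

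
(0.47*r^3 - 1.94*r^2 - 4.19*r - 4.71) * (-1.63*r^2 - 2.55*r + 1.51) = -0.7661*r^5 + 1.9637*r^4 + 12.4864*r^3 + 15.4324*r^2 + 5.6836*r - 7.1121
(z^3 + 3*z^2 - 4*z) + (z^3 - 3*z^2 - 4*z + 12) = 2*z^3 - 8*z + 12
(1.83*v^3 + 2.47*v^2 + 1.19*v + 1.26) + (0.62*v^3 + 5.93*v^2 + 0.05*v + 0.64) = 2.45*v^3 + 8.4*v^2 + 1.24*v + 1.9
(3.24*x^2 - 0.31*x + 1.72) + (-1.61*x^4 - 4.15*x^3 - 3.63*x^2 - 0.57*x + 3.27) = -1.61*x^4 - 4.15*x^3 - 0.39*x^2 - 0.88*x + 4.99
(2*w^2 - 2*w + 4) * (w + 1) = 2*w^3 + 2*w + 4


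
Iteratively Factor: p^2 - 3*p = (p - 3)*(p)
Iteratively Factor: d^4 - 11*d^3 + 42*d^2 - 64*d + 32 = (d - 2)*(d^3 - 9*d^2 + 24*d - 16) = (d - 2)*(d - 1)*(d^2 - 8*d + 16) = (d - 4)*(d - 2)*(d - 1)*(d - 4)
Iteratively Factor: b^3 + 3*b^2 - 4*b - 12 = (b + 2)*(b^2 + b - 6) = (b + 2)*(b + 3)*(b - 2)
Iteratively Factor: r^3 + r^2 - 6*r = (r)*(r^2 + r - 6) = r*(r + 3)*(r - 2)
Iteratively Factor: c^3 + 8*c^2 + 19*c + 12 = (c + 1)*(c^2 + 7*c + 12) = (c + 1)*(c + 3)*(c + 4)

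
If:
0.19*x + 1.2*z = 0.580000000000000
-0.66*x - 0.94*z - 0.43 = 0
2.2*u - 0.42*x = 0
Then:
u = -0.33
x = -1.73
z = 0.76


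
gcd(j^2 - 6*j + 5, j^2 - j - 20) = j - 5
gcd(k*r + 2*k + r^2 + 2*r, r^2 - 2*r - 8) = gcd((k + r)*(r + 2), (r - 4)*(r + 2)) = r + 2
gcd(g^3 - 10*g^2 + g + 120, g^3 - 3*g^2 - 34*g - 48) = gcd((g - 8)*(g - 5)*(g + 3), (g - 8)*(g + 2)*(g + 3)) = g^2 - 5*g - 24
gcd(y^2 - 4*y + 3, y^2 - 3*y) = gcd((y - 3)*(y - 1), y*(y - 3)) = y - 3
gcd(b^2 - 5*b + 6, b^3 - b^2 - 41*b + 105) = b - 3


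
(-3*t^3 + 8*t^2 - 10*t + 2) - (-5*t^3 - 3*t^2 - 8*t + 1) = 2*t^3 + 11*t^2 - 2*t + 1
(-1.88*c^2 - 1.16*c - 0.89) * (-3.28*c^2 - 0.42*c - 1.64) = 6.1664*c^4 + 4.5944*c^3 + 6.4896*c^2 + 2.2762*c + 1.4596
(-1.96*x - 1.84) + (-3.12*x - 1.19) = -5.08*x - 3.03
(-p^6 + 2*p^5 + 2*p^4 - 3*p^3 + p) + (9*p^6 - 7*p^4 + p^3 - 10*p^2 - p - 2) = 8*p^6 + 2*p^5 - 5*p^4 - 2*p^3 - 10*p^2 - 2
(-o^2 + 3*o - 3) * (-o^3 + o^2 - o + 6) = o^5 - 4*o^4 + 7*o^3 - 12*o^2 + 21*o - 18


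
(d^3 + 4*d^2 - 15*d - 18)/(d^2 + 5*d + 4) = (d^2 + 3*d - 18)/(d + 4)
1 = 1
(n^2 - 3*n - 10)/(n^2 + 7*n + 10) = (n - 5)/(n + 5)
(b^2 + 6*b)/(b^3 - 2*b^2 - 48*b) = 1/(b - 8)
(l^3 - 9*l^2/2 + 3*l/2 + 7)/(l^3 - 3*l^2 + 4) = (l - 7/2)/(l - 2)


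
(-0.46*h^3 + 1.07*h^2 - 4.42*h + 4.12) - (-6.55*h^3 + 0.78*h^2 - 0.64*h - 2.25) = 6.09*h^3 + 0.29*h^2 - 3.78*h + 6.37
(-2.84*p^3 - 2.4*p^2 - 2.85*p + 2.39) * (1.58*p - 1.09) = -4.4872*p^4 - 0.6964*p^3 - 1.887*p^2 + 6.8827*p - 2.6051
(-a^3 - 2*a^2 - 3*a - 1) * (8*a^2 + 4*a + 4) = -8*a^5 - 20*a^4 - 36*a^3 - 28*a^2 - 16*a - 4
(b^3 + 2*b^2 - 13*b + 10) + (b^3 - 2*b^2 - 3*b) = 2*b^3 - 16*b + 10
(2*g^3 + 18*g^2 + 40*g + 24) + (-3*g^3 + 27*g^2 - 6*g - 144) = -g^3 + 45*g^2 + 34*g - 120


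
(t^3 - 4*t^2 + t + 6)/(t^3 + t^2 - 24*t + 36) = (t + 1)/(t + 6)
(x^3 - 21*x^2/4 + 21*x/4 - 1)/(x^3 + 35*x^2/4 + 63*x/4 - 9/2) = (x^2 - 5*x + 4)/(x^2 + 9*x + 18)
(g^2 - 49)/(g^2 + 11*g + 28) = (g - 7)/(g + 4)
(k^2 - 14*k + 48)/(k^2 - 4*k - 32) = (k - 6)/(k + 4)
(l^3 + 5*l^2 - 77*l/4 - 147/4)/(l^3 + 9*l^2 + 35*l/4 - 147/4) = (4*l^2 - 8*l - 21)/(4*l^2 + 8*l - 21)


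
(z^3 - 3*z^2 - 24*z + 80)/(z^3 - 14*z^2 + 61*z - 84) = (z^2 + z - 20)/(z^2 - 10*z + 21)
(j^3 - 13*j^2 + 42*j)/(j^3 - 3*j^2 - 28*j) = (j - 6)/(j + 4)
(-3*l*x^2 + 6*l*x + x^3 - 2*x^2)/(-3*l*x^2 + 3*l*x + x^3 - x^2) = (x - 2)/(x - 1)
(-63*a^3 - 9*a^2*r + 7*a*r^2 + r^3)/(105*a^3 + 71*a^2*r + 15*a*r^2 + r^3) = (-3*a + r)/(5*a + r)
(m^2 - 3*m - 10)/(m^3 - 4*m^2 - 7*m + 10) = 1/(m - 1)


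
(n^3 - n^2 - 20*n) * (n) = n^4 - n^3 - 20*n^2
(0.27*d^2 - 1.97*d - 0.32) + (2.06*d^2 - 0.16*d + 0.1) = 2.33*d^2 - 2.13*d - 0.22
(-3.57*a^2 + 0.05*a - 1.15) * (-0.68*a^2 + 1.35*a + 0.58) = 2.4276*a^4 - 4.8535*a^3 - 1.2211*a^2 - 1.5235*a - 0.667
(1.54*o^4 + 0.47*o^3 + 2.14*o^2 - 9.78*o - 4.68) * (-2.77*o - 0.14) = -4.2658*o^5 - 1.5175*o^4 - 5.9936*o^3 + 26.791*o^2 + 14.3328*o + 0.6552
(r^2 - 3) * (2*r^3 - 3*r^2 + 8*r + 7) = 2*r^5 - 3*r^4 + 2*r^3 + 16*r^2 - 24*r - 21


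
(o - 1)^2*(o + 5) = o^3 + 3*o^2 - 9*o + 5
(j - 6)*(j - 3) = j^2 - 9*j + 18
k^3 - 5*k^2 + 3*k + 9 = (k - 3)^2*(k + 1)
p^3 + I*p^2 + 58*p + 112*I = (p - 8*I)*(p + 2*I)*(p + 7*I)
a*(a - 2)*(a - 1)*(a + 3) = a^4 - 7*a^2 + 6*a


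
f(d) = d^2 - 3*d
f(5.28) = 12.04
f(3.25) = 0.81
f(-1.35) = 5.87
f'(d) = 2*d - 3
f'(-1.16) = -5.32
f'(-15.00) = -33.00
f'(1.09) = -0.82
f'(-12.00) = -27.00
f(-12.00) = 180.00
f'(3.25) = 3.50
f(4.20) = 5.04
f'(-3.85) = -10.70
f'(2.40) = 1.80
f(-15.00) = 270.00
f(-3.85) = 26.37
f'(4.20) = 5.40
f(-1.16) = 4.83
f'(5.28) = 7.56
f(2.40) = -1.44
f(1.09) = -2.08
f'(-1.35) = -5.70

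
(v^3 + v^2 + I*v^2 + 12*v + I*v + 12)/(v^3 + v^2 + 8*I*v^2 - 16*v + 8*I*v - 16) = (v - 3*I)/(v + 4*I)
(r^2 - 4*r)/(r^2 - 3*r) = (r - 4)/(r - 3)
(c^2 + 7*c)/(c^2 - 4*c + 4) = c*(c + 7)/(c^2 - 4*c + 4)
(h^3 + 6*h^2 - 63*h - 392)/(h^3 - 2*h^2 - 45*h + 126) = (h^2 - h - 56)/(h^2 - 9*h + 18)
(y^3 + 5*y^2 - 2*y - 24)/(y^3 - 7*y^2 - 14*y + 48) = (y + 4)/(y - 8)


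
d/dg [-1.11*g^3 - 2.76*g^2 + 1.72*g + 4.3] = -3.33*g^2 - 5.52*g + 1.72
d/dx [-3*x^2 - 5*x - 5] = -6*x - 5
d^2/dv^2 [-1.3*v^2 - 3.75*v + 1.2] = -2.60000000000000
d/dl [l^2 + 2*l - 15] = 2*l + 2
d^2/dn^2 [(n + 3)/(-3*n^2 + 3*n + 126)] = 2*((n + 3)*(2*n - 1)^2 + (3*n + 2)*(-n^2 + n + 42))/(3*(-n^2 + n + 42)^3)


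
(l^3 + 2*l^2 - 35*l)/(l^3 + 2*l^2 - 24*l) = (l^2 + 2*l - 35)/(l^2 + 2*l - 24)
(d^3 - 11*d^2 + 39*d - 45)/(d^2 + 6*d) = (d^3 - 11*d^2 + 39*d - 45)/(d*(d + 6))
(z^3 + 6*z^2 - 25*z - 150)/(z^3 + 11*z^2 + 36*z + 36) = (z^2 - 25)/(z^2 + 5*z + 6)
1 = 1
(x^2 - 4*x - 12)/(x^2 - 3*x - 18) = (x + 2)/(x + 3)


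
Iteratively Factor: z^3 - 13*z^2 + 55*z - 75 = (z - 5)*(z^2 - 8*z + 15) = (z - 5)^2*(z - 3)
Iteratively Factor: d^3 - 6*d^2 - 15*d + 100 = (d + 4)*(d^2 - 10*d + 25) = (d - 5)*(d + 4)*(d - 5)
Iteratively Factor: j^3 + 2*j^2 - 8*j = (j - 2)*(j^2 + 4*j) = (j - 2)*(j + 4)*(j)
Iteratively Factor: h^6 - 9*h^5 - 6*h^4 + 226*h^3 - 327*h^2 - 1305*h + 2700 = (h - 5)*(h^5 - 4*h^4 - 26*h^3 + 96*h^2 + 153*h - 540) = (h - 5)^2*(h^4 + h^3 - 21*h^2 - 9*h + 108) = (h - 5)^2*(h + 3)*(h^3 - 2*h^2 - 15*h + 36) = (h - 5)^2*(h - 3)*(h + 3)*(h^2 + h - 12) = (h - 5)^2*(h - 3)^2*(h + 3)*(h + 4)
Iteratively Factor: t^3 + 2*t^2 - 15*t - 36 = (t + 3)*(t^2 - t - 12) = (t - 4)*(t + 3)*(t + 3)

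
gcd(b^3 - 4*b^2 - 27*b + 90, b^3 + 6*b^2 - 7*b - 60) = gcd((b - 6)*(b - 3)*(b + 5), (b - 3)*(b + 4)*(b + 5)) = b^2 + 2*b - 15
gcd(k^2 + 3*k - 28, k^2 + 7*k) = k + 7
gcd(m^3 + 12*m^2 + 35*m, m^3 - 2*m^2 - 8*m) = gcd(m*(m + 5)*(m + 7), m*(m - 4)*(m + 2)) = m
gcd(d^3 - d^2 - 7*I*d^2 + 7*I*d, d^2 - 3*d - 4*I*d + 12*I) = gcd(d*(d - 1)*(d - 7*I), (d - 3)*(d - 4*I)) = 1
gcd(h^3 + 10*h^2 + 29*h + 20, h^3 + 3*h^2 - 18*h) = 1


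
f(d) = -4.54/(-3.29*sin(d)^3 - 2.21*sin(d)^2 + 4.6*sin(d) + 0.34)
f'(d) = -4.54*(9.87*sin(d)^2*cos(d) + 4.42*sin(d)*cos(d) - 4.6*cos(d))/(-3.29*sin(d)^3 - 2.21*sin(d)^2 + 4.6*sin(d) + 0.34)^2 = (-44.8098*sin(d)^2 - 20.0668*sin(d) + 20.884)*cos(d)/(3.29*sin(d)^3 + 2.21*sin(d)^2 - 4.6*sin(d) - 0.34)^2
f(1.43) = 9.76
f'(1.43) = -27.81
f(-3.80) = -2.89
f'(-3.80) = 2.61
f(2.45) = -2.98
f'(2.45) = 3.37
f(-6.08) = -3.94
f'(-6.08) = 11.09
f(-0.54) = 2.10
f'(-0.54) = 3.55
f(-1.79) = 1.42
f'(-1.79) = 0.05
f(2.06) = -10.92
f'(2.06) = 86.33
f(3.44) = 4.05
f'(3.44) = -17.46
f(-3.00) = 13.20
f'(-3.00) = -191.03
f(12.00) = 2.01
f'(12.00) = 3.11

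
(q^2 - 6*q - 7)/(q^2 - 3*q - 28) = (q + 1)/(q + 4)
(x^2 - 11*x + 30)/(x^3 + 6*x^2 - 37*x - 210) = (x - 5)/(x^2 + 12*x + 35)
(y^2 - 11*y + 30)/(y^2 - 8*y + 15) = (y - 6)/(y - 3)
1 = 1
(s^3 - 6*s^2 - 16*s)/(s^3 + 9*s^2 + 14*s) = (s - 8)/(s + 7)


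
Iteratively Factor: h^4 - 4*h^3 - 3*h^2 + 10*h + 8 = (h - 2)*(h^3 - 2*h^2 - 7*h - 4) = (h - 2)*(h + 1)*(h^2 - 3*h - 4) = (h - 2)*(h + 1)^2*(h - 4)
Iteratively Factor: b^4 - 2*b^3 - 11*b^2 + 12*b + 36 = (b - 3)*(b^3 + b^2 - 8*b - 12) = (b - 3)^2*(b^2 + 4*b + 4) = (b - 3)^2*(b + 2)*(b + 2)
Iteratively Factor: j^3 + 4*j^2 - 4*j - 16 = (j + 2)*(j^2 + 2*j - 8) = (j + 2)*(j + 4)*(j - 2)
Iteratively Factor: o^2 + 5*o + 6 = (o + 2)*(o + 3)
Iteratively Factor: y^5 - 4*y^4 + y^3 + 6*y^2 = (y - 2)*(y^4 - 2*y^3 - 3*y^2) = (y - 3)*(y - 2)*(y^3 + y^2) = (y - 3)*(y - 2)*(y + 1)*(y^2) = y*(y - 3)*(y - 2)*(y + 1)*(y)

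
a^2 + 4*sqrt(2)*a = a*(a + 4*sqrt(2))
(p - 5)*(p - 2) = p^2 - 7*p + 10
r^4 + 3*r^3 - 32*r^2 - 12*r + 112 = (r - 4)*(r - 2)*(r + 2)*(r + 7)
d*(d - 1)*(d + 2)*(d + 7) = d^4 + 8*d^3 + 5*d^2 - 14*d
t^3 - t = t*(t - 1)*(t + 1)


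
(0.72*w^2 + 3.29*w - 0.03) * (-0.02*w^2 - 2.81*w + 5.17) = -0.0144*w^4 - 2.089*w^3 - 5.5219*w^2 + 17.0936*w - 0.1551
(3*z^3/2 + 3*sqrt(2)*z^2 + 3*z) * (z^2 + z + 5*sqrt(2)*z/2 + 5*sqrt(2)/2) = 3*z^5/2 + 3*z^4/2 + 27*sqrt(2)*z^4/4 + 27*sqrt(2)*z^3/4 + 18*z^3 + 15*sqrt(2)*z^2/2 + 18*z^2 + 15*sqrt(2)*z/2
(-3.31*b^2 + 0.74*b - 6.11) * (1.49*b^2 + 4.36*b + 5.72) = -4.9319*b^4 - 13.329*b^3 - 24.8107*b^2 - 22.4068*b - 34.9492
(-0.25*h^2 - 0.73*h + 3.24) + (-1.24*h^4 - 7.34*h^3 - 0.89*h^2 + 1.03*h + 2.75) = -1.24*h^4 - 7.34*h^3 - 1.14*h^2 + 0.3*h + 5.99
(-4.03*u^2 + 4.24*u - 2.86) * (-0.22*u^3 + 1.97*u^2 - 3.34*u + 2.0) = 0.8866*u^5 - 8.8719*u^4 + 22.4422*u^3 - 27.8558*u^2 + 18.0324*u - 5.72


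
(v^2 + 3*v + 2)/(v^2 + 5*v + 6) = (v + 1)/(v + 3)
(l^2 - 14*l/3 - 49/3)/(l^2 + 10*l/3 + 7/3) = (l - 7)/(l + 1)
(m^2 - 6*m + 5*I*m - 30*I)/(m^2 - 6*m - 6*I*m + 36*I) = (m + 5*I)/(m - 6*I)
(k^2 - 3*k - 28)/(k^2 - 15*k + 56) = (k + 4)/(k - 8)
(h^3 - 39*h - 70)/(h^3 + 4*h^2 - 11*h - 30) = (h - 7)/(h - 3)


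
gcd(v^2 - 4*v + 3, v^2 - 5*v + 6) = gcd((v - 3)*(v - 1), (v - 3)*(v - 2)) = v - 3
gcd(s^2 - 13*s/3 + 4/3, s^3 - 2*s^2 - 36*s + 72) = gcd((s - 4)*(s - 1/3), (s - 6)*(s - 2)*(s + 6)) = 1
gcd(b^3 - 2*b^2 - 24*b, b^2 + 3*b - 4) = b + 4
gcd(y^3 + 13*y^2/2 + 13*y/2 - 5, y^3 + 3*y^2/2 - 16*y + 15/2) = y^2 + 9*y/2 - 5/2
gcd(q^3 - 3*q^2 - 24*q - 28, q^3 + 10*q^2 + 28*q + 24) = q^2 + 4*q + 4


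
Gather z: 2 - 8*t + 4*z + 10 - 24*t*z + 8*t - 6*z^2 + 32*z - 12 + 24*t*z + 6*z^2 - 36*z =0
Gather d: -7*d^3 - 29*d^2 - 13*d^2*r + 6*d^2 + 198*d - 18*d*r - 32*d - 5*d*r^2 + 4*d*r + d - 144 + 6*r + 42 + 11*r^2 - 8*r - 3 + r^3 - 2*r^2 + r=-7*d^3 + d^2*(-13*r - 23) + d*(-5*r^2 - 14*r + 167) + r^3 + 9*r^2 - r - 105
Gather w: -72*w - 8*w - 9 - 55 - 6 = -80*w - 70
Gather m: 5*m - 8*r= 5*m - 8*r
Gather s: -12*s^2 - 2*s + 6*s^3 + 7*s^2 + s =6*s^3 - 5*s^2 - s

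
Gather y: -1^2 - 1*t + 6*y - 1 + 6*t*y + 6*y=-t + y*(6*t + 12) - 2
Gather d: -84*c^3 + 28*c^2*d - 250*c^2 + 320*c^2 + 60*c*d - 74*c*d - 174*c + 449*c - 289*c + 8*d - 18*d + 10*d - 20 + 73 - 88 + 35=-84*c^3 + 70*c^2 - 14*c + d*(28*c^2 - 14*c)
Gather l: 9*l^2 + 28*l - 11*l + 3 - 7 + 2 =9*l^2 + 17*l - 2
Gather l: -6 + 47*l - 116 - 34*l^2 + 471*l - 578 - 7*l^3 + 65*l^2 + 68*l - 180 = -7*l^3 + 31*l^2 + 586*l - 880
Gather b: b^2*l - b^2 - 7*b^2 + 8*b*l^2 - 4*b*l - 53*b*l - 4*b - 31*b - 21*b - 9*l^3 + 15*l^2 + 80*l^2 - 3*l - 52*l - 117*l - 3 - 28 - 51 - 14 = b^2*(l - 8) + b*(8*l^2 - 57*l - 56) - 9*l^3 + 95*l^2 - 172*l - 96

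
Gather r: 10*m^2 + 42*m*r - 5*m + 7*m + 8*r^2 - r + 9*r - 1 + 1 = 10*m^2 + 2*m + 8*r^2 + r*(42*m + 8)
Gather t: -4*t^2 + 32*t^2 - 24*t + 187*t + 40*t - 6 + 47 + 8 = 28*t^2 + 203*t + 49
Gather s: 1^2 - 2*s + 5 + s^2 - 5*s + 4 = s^2 - 7*s + 10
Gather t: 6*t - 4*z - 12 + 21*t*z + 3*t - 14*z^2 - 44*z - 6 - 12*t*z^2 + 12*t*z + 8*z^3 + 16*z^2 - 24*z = t*(-12*z^2 + 33*z + 9) + 8*z^3 + 2*z^2 - 72*z - 18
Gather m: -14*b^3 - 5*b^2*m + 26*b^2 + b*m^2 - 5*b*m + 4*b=-14*b^3 + 26*b^2 + b*m^2 + 4*b + m*(-5*b^2 - 5*b)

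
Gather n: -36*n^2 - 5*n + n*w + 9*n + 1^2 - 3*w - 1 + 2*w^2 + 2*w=-36*n^2 + n*(w + 4) + 2*w^2 - w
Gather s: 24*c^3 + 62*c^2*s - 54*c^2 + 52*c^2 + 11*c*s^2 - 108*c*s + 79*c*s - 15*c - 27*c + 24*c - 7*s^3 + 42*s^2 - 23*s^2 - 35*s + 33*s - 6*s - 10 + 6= 24*c^3 - 2*c^2 - 18*c - 7*s^3 + s^2*(11*c + 19) + s*(62*c^2 - 29*c - 8) - 4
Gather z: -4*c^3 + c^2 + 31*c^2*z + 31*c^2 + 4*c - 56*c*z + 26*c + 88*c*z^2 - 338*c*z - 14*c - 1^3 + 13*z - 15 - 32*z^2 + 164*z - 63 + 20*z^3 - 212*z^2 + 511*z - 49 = -4*c^3 + 32*c^2 + 16*c + 20*z^3 + z^2*(88*c - 244) + z*(31*c^2 - 394*c + 688) - 128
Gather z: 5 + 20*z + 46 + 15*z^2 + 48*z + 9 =15*z^2 + 68*z + 60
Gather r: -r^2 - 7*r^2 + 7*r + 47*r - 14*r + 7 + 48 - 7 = -8*r^2 + 40*r + 48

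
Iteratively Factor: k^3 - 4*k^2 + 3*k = (k - 3)*(k^2 - k) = (k - 3)*(k - 1)*(k)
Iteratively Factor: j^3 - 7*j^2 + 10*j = (j - 2)*(j^2 - 5*j) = (j - 5)*(j - 2)*(j)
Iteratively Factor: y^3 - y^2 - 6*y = (y + 2)*(y^2 - 3*y) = y*(y + 2)*(y - 3)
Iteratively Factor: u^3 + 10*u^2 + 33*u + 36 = (u + 4)*(u^2 + 6*u + 9) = (u + 3)*(u + 4)*(u + 3)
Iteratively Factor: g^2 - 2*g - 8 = (g - 4)*(g + 2)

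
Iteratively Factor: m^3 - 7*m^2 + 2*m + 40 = (m - 4)*(m^2 - 3*m - 10) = (m - 5)*(m - 4)*(m + 2)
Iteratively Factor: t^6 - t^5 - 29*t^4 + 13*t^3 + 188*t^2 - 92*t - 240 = (t + 3)*(t^5 - 4*t^4 - 17*t^3 + 64*t^2 - 4*t - 80) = (t - 2)*(t + 3)*(t^4 - 2*t^3 - 21*t^2 + 22*t + 40) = (t - 2)*(t + 3)*(t + 4)*(t^3 - 6*t^2 + 3*t + 10) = (t - 2)*(t + 1)*(t + 3)*(t + 4)*(t^2 - 7*t + 10) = (t - 2)^2*(t + 1)*(t + 3)*(t + 4)*(t - 5)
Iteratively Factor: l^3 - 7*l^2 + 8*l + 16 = (l - 4)*(l^2 - 3*l - 4) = (l - 4)*(l + 1)*(l - 4)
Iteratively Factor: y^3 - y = (y - 1)*(y^2 + y) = (y - 1)*(y + 1)*(y)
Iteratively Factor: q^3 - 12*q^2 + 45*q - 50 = (q - 5)*(q^2 - 7*q + 10) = (q - 5)^2*(q - 2)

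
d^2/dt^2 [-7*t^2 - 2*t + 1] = -14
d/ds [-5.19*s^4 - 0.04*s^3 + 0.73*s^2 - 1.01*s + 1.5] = -20.76*s^3 - 0.12*s^2 + 1.46*s - 1.01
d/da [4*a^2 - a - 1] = 8*a - 1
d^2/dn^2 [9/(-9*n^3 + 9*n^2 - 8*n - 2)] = 18*(9*(3*n - 1)*(9*n^3 - 9*n^2 + 8*n + 2) - (27*n^2 - 18*n + 8)^2)/(9*n^3 - 9*n^2 + 8*n + 2)^3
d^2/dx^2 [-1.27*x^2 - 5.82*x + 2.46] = -2.54000000000000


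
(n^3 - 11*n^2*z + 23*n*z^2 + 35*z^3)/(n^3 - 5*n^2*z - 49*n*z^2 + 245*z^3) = (n + z)/(n + 7*z)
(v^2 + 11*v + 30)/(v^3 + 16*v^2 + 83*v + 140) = (v + 6)/(v^2 + 11*v + 28)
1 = 1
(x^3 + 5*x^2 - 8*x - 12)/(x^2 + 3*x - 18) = (x^2 - x - 2)/(x - 3)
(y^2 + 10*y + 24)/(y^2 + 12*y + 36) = (y + 4)/(y + 6)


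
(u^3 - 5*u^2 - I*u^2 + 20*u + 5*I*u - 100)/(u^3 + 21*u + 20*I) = (u - 5)/(u + I)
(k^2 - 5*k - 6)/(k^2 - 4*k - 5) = (k - 6)/(k - 5)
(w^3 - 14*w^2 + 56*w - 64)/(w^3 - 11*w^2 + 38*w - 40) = (w - 8)/(w - 5)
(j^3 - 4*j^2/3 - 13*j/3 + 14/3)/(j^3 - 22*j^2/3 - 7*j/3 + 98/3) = (j - 1)/(j - 7)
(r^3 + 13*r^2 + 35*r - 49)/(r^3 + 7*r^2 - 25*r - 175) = (r^2 + 6*r - 7)/(r^2 - 25)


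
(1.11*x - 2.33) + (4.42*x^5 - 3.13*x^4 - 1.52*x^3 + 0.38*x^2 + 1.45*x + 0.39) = 4.42*x^5 - 3.13*x^4 - 1.52*x^3 + 0.38*x^2 + 2.56*x - 1.94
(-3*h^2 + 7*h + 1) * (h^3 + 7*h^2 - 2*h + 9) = -3*h^5 - 14*h^4 + 56*h^3 - 34*h^2 + 61*h + 9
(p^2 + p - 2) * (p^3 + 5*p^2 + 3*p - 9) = p^5 + 6*p^4 + 6*p^3 - 16*p^2 - 15*p + 18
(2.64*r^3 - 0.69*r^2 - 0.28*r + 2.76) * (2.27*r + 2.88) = 5.9928*r^4 + 6.0369*r^3 - 2.6228*r^2 + 5.4588*r + 7.9488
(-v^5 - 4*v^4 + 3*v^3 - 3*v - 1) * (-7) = 7*v^5 + 28*v^4 - 21*v^3 + 21*v + 7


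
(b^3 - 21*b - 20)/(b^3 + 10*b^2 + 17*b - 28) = (b^2 - 4*b - 5)/(b^2 + 6*b - 7)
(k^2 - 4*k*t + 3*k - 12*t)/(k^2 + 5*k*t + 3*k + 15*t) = (k - 4*t)/(k + 5*t)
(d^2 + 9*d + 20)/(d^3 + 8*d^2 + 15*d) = (d + 4)/(d*(d + 3))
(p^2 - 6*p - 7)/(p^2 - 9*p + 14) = (p + 1)/(p - 2)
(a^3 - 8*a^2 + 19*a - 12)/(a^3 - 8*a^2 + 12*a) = (a^3 - 8*a^2 + 19*a - 12)/(a*(a^2 - 8*a + 12))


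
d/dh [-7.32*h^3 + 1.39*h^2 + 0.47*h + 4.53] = -21.96*h^2 + 2.78*h + 0.47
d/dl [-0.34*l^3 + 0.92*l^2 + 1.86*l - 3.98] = -1.02*l^2 + 1.84*l + 1.86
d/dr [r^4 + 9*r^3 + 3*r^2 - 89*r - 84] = 4*r^3 + 27*r^2 + 6*r - 89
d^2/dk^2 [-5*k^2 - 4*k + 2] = -10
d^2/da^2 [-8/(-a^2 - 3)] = 48*(a^2 - 1)/(a^2 + 3)^3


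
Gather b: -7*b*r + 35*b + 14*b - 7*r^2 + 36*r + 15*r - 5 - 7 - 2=b*(49 - 7*r) - 7*r^2 + 51*r - 14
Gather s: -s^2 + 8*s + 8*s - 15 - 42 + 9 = -s^2 + 16*s - 48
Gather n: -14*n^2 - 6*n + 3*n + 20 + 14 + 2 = -14*n^2 - 3*n + 36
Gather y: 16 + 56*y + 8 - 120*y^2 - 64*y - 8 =-120*y^2 - 8*y + 16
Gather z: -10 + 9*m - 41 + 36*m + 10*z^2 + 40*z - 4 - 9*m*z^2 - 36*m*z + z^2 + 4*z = 45*m + z^2*(11 - 9*m) + z*(44 - 36*m) - 55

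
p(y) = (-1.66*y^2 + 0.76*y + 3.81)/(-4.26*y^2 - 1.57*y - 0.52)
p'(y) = (0.76 - 3.32*y)/(-4.26*y^2 - 1.57*y - 0.52) + (8.52*y + 1.57)*(-1.66*y^2 + 0.76*y + 3.81)/(-4.26*y^2 - 1.57*y - 0.52)^2 = (5.8438*y^2 + 34.1876*y + 5.5865)/(18.1476*y^4 + 13.3764*y^3 + 6.8953*y^2 + 1.6328*y + 0.2704)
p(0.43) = -1.93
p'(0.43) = 5.44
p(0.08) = -5.74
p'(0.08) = 18.46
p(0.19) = -4.01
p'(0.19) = 13.01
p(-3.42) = 0.40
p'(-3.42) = -0.02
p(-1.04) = -0.35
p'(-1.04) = -1.94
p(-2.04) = 0.31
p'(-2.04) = -0.18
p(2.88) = 0.19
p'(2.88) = 0.09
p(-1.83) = 0.26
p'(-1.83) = -0.26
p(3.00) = 0.20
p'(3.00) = 0.08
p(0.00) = -7.33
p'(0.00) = 20.66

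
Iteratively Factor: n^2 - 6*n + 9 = (n - 3)*(n - 3)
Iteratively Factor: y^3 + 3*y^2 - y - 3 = (y - 1)*(y^2 + 4*y + 3) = (y - 1)*(y + 3)*(y + 1)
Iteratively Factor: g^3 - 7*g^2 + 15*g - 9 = (g - 1)*(g^2 - 6*g + 9) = (g - 3)*(g - 1)*(g - 3)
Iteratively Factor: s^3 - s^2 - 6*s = (s)*(s^2 - s - 6) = s*(s + 2)*(s - 3)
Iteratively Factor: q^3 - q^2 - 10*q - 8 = (q - 4)*(q^2 + 3*q + 2) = (q - 4)*(q + 1)*(q + 2)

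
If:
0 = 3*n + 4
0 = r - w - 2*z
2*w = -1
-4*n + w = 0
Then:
No Solution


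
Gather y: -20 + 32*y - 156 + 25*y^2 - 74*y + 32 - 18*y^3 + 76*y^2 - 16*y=-18*y^3 + 101*y^2 - 58*y - 144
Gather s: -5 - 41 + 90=44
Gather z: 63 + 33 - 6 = 90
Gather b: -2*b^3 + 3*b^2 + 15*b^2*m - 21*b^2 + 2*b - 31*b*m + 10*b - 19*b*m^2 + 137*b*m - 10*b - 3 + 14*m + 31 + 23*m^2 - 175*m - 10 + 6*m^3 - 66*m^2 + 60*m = -2*b^3 + b^2*(15*m - 18) + b*(-19*m^2 + 106*m + 2) + 6*m^3 - 43*m^2 - 101*m + 18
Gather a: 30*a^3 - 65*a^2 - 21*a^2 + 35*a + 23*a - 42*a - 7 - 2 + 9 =30*a^3 - 86*a^2 + 16*a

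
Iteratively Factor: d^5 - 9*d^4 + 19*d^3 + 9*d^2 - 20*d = (d - 4)*(d^4 - 5*d^3 - d^2 + 5*d) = d*(d - 4)*(d^3 - 5*d^2 - d + 5) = d*(d - 4)*(d - 1)*(d^2 - 4*d - 5) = d*(d - 4)*(d - 1)*(d + 1)*(d - 5)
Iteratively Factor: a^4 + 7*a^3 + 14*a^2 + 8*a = (a + 4)*(a^3 + 3*a^2 + 2*a) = (a + 2)*(a + 4)*(a^2 + a) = a*(a + 2)*(a + 4)*(a + 1)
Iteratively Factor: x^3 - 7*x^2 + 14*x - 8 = (x - 2)*(x^2 - 5*x + 4) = (x - 2)*(x - 1)*(x - 4)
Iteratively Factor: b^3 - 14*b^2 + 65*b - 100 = (b - 5)*(b^2 - 9*b + 20) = (b - 5)*(b - 4)*(b - 5)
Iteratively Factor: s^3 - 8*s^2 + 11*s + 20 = (s - 5)*(s^2 - 3*s - 4) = (s - 5)*(s - 4)*(s + 1)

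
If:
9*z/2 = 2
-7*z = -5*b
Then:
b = 28/45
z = 4/9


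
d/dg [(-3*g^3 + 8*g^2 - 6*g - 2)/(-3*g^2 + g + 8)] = (9*g^4 - 6*g^3 - 82*g^2 + 116*g - 46)/(9*g^4 - 6*g^3 - 47*g^2 + 16*g + 64)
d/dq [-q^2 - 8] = -2*q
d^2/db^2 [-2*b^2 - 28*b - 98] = -4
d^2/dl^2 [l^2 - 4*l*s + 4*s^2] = 2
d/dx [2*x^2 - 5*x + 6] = 4*x - 5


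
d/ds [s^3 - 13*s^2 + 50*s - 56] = 3*s^2 - 26*s + 50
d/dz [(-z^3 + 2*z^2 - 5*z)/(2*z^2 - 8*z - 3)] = (-2*z^4 + 16*z^3 + 3*z^2 - 12*z + 15)/(4*z^4 - 32*z^3 + 52*z^2 + 48*z + 9)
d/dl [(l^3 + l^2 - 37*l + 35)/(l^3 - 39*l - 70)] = (-l^4 - 4*l^3 - 354*l^2 - 140*l + 3955)/(l^6 - 78*l^4 - 140*l^3 + 1521*l^2 + 5460*l + 4900)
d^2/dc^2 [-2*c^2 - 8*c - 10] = -4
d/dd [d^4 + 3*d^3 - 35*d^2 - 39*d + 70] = 4*d^3 + 9*d^2 - 70*d - 39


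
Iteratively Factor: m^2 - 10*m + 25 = (m - 5)*(m - 5)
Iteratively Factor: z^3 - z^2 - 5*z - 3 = (z + 1)*(z^2 - 2*z - 3) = (z - 3)*(z + 1)*(z + 1)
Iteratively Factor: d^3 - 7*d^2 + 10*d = (d - 2)*(d^2 - 5*d) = d*(d - 2)*(d - 5)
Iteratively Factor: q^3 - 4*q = (q - 2)*(q^2 + 2*q) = (q - 2)*(q + 2)*(q)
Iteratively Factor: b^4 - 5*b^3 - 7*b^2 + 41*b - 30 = (b + 3)*(b^3 - 8*b^2 + 17*b - 10) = (b - 5)*(b + 3)*(b^2 - 3*b + 2) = (b - 5)*(b - 2)*(b + 3)*(b - 1)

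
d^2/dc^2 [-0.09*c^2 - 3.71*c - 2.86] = -0.180000000000000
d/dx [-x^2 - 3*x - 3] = -2*x - 3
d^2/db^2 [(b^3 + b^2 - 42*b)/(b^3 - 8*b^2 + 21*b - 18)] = 18*(b^4 - 15*b^3 + 18*b^2 + 108*b - 192)/(b^7 - 18*b^6 + 138*b^5 - 584*b^4 + 1473*b^3 - 2214*b^2 + 1836*b - 648)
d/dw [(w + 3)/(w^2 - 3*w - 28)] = (w^2 - 3*w - (w + 3)*(2*w - 3) - 28)/(-w^2 + 3*w + 28)^2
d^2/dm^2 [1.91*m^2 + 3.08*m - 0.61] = 3.82000000000000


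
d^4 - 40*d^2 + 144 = (d - 6)*(d - 2)*(d + 2)*(d + 6)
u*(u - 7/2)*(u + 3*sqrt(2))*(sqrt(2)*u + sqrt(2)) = sqrt(2)*u^4 - 5*sqrt(2)*u^3/2 + 6*u^3 - 15*u^2 - 7*sqrt(2)*u^2/2 - 21*u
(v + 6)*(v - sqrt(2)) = v^2 - sqrt(2)*v + 6*v - 6*sqrt(2)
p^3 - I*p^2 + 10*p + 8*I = (p - 4*I)*(p + I)*(p + 2*I)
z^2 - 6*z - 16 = (z - 8)*(z + 2)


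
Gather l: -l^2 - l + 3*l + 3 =-l^2 + 2*l + 3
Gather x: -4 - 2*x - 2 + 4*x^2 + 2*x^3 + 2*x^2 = 2*x^3 + 6*x^2 - 2*x - 6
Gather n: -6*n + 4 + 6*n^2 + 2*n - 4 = 6*n^2 - 4*n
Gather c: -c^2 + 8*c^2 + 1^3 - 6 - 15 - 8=7*c^2 - 28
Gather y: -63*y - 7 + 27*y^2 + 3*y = 27*y^2 - 60*y - 7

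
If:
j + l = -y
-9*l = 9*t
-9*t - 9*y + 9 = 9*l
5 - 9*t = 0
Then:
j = -4/9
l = -5/9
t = 5/9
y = 1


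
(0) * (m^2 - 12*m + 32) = 0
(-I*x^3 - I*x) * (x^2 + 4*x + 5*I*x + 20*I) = -I*x^5 + 5*x^4 - 4*I*x^4 + 20*x^3 - I*x^3 + 5*x^2 - 4*I*x^2 + 20*x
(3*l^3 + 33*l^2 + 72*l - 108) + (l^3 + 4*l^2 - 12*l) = 4*l^3 + 37*l^2 + 60*l - 108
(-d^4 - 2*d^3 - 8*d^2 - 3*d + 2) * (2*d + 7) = -2*d^5 - 11*d^4 - 30*d^3 - 62*d^2 - 17*d + 14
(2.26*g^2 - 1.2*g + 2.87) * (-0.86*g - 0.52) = -1.9436*g^3 - 0.1432*g^2 - 1.8442*g - 1.4924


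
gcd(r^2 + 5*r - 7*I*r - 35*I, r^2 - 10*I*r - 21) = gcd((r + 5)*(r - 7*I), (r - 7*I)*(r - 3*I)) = r - 7*I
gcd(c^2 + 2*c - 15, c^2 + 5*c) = c + 5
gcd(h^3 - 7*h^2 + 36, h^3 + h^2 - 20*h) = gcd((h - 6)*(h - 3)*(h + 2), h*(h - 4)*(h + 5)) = 1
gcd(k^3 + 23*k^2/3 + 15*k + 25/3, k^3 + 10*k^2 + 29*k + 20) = k^2 + 6*k + 5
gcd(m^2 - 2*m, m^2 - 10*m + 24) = 1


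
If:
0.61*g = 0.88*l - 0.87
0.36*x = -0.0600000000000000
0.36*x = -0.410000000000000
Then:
No Solution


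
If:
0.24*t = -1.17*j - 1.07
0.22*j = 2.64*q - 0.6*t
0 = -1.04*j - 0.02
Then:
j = -0.02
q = -0.99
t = -4.36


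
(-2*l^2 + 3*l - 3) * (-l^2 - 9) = 2*l^4 - 3*l^3 + 21*l^2 - 27*l + 27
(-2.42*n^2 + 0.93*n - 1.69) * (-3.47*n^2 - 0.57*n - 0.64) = 8.3974*n^4 - 1.8477*n^3 + 6.883*n^2 + 0.3681*n + 1.0816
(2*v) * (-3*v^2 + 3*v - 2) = -6*v^3 + 6*v^2 - 4*v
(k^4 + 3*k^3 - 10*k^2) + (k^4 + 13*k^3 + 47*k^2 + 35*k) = 2*k^4 + 16*k^3 + 37*k^2 + 35*k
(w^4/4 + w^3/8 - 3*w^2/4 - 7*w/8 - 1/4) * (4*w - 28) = w^5 - 13*w^4/2 - 13*w^3/2 + 35*w^2/2 + 47*w/2 + 7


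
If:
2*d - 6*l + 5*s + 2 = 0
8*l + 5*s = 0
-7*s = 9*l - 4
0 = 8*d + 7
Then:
No Solution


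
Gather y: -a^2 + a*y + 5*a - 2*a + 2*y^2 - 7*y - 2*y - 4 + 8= -a^2 + 3*a + 2*y^2 + y*(a - 9) + 4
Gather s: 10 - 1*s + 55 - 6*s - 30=35 - 7*s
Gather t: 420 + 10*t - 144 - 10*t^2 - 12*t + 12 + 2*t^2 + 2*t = 288 - 8*t^2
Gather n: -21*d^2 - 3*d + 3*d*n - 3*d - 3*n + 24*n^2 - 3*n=-21*d^2 - 6*d + 24*n^2 + n*(3*d - 6)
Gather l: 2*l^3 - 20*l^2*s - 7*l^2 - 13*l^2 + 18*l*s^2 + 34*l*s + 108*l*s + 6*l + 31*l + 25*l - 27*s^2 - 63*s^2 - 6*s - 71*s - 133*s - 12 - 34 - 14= 2*l^3 + l^2*(-20*s - 20) + l*(18*s^2 + 142*s + 62) - 90*s^2 - 210*s - 60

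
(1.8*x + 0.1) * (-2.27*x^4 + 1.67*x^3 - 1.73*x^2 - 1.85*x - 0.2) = -4.086*x^5 + 2.779*x^4 - 2.947*x^3 - 3.503*x^2 - 0.545*x - 0.02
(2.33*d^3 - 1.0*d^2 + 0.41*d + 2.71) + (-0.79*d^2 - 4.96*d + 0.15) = 2.33*d^3 - 1.79*d^2 - 4.55*d + 2.86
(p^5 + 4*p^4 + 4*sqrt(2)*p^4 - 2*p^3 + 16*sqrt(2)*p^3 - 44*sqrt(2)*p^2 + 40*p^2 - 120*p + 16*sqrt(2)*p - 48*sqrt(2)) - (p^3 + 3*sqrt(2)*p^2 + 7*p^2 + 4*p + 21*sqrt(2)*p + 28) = p^5 + 4*p^4 + 4*sqrt(2)*p^4 - 3*p^3 + 16*sqrt(2)*p^3 - 47*sqrt(2)*p^2 + 33*p^2 - 124*p - 5*sqrt(2)*p - 48*sqrt(2) - 28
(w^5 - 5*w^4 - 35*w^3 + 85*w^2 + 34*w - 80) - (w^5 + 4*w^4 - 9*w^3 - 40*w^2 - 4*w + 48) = -9*w^4 - 26*w^3 + 125*w^2 + 38*w - 128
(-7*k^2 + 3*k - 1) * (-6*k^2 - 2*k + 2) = 42*k^4 - 4*k^3 - 14*k^2 + 8*k - 2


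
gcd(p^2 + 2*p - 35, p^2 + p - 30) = p - 5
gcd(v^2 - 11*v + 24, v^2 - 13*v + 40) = v - 8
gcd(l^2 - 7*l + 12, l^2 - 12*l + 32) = l - 4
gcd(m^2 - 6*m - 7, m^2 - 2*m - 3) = m + 1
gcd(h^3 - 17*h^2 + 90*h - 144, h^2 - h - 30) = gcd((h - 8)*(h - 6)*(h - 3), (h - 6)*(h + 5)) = h - 6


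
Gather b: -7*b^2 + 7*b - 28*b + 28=-7*b^2 - 21*b + 28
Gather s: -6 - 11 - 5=-22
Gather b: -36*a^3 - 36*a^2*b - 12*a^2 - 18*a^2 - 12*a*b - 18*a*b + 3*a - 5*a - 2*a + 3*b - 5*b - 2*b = -36*a^3 - 30*a^2 - 4*a + b*(-36*a^2 - 30*a - 4)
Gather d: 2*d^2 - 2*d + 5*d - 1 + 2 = 2*d^2 + 3*d + 1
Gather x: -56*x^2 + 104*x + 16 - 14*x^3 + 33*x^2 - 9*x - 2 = -14*x^3 - 23*x^2 + 95*x + 14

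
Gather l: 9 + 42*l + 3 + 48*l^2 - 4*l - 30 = 48*l^2 + 38*l - 18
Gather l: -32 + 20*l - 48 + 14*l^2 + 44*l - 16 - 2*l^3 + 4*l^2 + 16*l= -2*l^3 + 18*l^2 + 80*l - 96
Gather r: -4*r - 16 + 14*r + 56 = 10*r + 40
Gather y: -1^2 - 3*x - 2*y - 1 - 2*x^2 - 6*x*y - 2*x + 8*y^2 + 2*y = -2*x^2 - 6*x*y - 5*x + 8*y^2 - 2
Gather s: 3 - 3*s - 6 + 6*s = 3*s - 3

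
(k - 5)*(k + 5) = k^2 - 25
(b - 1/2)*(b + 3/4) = b^2 + b/4 - 3/8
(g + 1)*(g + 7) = g^2 + 8*g + 7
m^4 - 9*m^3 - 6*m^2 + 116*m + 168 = (m - 7)*(m - 6)*(m + 2)^2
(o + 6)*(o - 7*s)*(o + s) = o^3 - 6*o^2*s + 6*o^2 - 7*o*s^2 - 36*o*s - 42*s^2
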